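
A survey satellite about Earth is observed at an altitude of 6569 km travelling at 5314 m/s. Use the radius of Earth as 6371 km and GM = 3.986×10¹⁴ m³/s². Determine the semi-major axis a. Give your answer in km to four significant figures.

a ≈ 11950 km

r = 6371 + 6569 = 12940 km = 1.294×10⁷ m.
Vis-viva rearranged: 1/a = 2/r − v²/μ = 1.546×10⁻⁷ − 7.084×10⁻⁸ = 8.372×10⁻⁸ m⁻¹.
a = 1.195×10⁷ m = 11945 km.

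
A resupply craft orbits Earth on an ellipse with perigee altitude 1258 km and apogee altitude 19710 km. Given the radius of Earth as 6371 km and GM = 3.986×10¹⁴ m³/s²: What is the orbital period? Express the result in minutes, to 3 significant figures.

T ≈ 363 minutes

r_p = 6371 + 1258 = 7629.0 km = 7.6290×10⁶ m.
r_a = 6371 + 19710 = 26081 km = 2.6081×10⁷ m.
Semi-major axis a = (r_p + r_a)/2 = (7629.0 + 26081)/2 = 16855 km = 1.686×10⁷ m.
By Kepler's third law T = 2π√(a³/μ) = 2π × 3.466×10³ = 2.178×10⁴ s.
= 363.0 minutes.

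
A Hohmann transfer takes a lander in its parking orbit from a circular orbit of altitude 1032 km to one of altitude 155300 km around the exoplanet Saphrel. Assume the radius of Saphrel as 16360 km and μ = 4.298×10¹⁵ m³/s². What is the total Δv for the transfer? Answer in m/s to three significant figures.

Δv_total ≈ 8320 m/s

r₁ = 16360 + 1032 = 17392 km = 1.7392×10⁷ m.
r₂ = 16360 + 155300 = 171660 km = 1.7166×10⁸ m.
Transfer ellipse a_t = (r₁ + r₂)/2 = 9.453×10⁷ m.
At r₁: circular v_c1 = √(μ/r₁) = 15720 m/s; transfer-periapsis v_p = √[μ(2/r₁ − 1/a_t)] = 21180 m/s.
Δv₁ = v_p − v_c1 = 5464 m/s.
At r₂: circular v_c2 = √(μ/r₂) = 5004 m/s; transfer-apoapsis v_a = √[μ(2/r₂ − 1/a_t)] = 2146 m/s.
Δv₂ = v_c2 − v_a = 2857 m/s.
Total Δv = Δv₁ + Δv₂ = 8322 m/s.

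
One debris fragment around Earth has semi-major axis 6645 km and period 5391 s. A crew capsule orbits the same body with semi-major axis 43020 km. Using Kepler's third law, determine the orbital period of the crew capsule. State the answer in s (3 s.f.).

T₂ ≈ 88800 s

Kepler's third law: T² ∝ a³, so T₂ = T₁ (a₂/a₁)^(3/2).
a₂/a₁ = 6.474, (a₂/a₁)^(3/2) = 16.47.
T₂ = 5391 × 16.47 = 88800 s.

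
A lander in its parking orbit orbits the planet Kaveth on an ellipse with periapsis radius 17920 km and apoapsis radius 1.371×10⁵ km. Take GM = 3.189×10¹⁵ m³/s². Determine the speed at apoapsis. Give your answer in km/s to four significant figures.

v ≈ 2.319 km/s

Semi-major axis a = (r_p + r_a)/2 = 77510 km = 7.751×10⁷ m.
Vis-viva: v² = μ(2/r − 1/a) = 3.189×10¹⁵ × (1.459×10⁻⁸ − 1.290×10⁻⁸) = 5.378×10⁶ m²/s².
v = 2319 m/s = 2.319 km/s.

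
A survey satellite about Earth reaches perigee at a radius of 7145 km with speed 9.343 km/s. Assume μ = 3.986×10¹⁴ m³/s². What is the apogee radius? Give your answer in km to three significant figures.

apogee radius ≈ 25700 km

r_p = 7.145×10⁶ m.
Specific energy ε = v²/2 − μ/r = -1.214×10⁷ J/kg, so a = −μ/(2ε) = 1.641×10⁷ m.
The apsides satisfy r_p + r_a = 2a, so the apogee radius is 2a − r_p = 2.568×10⁷ m = 25685 km.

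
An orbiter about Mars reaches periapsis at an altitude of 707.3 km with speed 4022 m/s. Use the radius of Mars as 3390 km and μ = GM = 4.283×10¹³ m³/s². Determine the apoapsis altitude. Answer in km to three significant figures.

apoapsis altitude ≈ 10600 km

r_p = 3390 + 707.3 = 4097.3 km = 4.097×10⁶ m.
Specific energy ε = v²/2 − μ/r = -2.365×10⁶ J/kg, so a = −μ/(2ε) = 9.055×10⁶ m.
The apsides satisfy r_p + r_a = 2a, so the apoapsis radius is 2a − r_p = 1.401×10⁷ m = 14013 km.
Apoapsis altitude = 14013 − 3390 = 10623 km.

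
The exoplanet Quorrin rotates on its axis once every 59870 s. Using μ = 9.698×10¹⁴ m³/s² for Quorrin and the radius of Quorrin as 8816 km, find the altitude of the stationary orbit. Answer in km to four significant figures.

A synchronous orbit has period T, so by Kepler's third law a = (μT²/4π²)^(1/3).
μT²/4π² = 9.698×10¹⁴ × (5.987×10⁴)² / 39.48 = 8.805×10²² m³.
a = 4.449×10⁷ m = 44488 km.
Altitude h = a − R = 44488 − 8816 = 35672 km.

h_sync ≈ 35670 km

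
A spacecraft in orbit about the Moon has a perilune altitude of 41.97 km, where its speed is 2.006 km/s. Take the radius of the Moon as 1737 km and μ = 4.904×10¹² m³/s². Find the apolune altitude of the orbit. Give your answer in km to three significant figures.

r_p = 1737 + 41.97 = 1779.0 km = 1.779×10⁶ m.
Specific energy ε = v²/2 − μ/r = -7.446×10⁵ J/kg, so a = −μ/(2ε) = 3.293×10⁶ m.
The apsides satisfy r_p + r_a = 2a, so the apolune radius is 2a − r_p = 4.807×10⁶ m = 4806.8 km.
Apolune altitude = 4806.8 − 1737 = 3069.8 km.

apolune altitude ≈ 3070 km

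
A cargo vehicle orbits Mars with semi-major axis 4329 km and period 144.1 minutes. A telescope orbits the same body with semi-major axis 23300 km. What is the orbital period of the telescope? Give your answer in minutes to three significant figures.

Kepler's third law: T² ∝ a³, so T₂ = T₁ (a₂/a₁)^(3/2).
a₂/a₁ = 5.382, (a₂/a₁)^(3/2) = 12.49.
T₂ = 144.1 × 12.49 = 1799 minutes.

T₂ ≈ 1800 minutes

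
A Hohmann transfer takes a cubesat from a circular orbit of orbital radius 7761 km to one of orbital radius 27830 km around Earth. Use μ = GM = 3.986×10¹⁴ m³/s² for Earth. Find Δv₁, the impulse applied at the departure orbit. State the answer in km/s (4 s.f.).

r₁ = 7761 km = 7.761×10⁶ m.
r₂ = 27830 km = 2.783×10⁷ m.
Transfer ellipse a_t = (r₁ + r₂)/2 = 1.780×10⁷ m.
At r₁: circular v_c1 = √(μ/r₁) = 7167 m/s; transfer-perigee v_p = √[μ(2/r₁ − 1/a_t)] = 8962 m/s.
Δv₁ = v_p − v_c1 = 1796 m/s.
= 1.796 km/s.

Δv ≈ 1.796 km/s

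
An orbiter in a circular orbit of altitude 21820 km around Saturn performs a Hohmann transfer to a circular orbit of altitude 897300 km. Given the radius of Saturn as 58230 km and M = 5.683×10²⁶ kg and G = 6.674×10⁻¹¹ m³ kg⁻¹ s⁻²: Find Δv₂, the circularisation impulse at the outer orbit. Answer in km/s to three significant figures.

μ = GM = 6.674×10⁻¹¹ × 5.683×10²⁶ = 3.793×10¹⁶ m³/s².
r₁ = 58230 + 21820 = 80050 km = 8.0050×10⁷ m.
r₂ = 58230 + 897300 = 955530 km = 9.5553×10⁸ m.
Transfer ellipse a_t = (r₁ + r₂)/2 = 5.178×10⁸ m.
At r₁: circular v_c1 = √(μ/r₁) = 21770 m/s; transfer-perikrone v_p = √[μ(2/r₁ − 1/a_t)] = 29570 m/s.
At r₂: circular v_c2 = √(μ/r₂) = 6300 m/s; transfer-apokrone v_a = √[μ(2/r₂ − 1/a_t)] = 2477 m/s.
Δv₂ = v_c2 − v_a = 3823 m/s.
= 3.823 km/s.

Δv ≈ 3.82 km/s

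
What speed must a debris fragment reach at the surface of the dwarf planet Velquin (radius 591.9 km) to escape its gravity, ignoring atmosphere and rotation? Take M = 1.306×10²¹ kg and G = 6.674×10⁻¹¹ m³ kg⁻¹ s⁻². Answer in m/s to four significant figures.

μ = GM = 6.674×10⁻¹¹ × 1.306×10²¹ = 8.716×10¹⁰ m³/s².
r = R = 5.919×10⁵ m.
Escape speed v_esc = √(2μ/r) = √(2 × 8.716×10¹⁰ / 5.919×10⁵) = √(2.945×10⁵) = 542.7 m/s.

v_esc ≈ 542.7 m/s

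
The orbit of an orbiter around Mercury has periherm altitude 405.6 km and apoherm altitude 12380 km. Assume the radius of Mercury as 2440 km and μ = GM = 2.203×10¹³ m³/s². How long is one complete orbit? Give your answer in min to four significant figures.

T ≈ 585.7 min

r_p = 2440 + 405.6 = 2845.6 km = 2.8456×10⁶ m.
r_a = 2440 + 12380 = 14820 km = 1.4820×10⁷ m.
Semi-major axis a = (r_p + r_a)/2 = (2845.6 + 14820)/2 = 8832.8 km = 8.833×10⁶ m.
By Kepler's third law T = 2π√(a³/μ) = 2π × 5.593×10³ = 3.514×10⁴ s.
= 585.7 min.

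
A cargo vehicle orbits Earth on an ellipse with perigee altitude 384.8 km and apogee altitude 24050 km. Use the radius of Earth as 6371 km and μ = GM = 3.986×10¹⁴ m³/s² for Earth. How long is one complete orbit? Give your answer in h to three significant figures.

T ≈ 7.01 h

r_p = 6371 + 384.8 = 6755.8 km = 6.7558×10⁶ m.
r_a = 6371 + 24050 = 30421 km = 3.0421×10⁷ m.
Semi-major axis a = (r_p + r_a)/2 = (6755.8 + 30421)/2 = 18588 km = 1.859×10⁷ m.
By Kepler's third law T = 2π√(a³/μ) = 2π × 4.014×10³ = 2.522×10⁴ s.
= 7.006 h.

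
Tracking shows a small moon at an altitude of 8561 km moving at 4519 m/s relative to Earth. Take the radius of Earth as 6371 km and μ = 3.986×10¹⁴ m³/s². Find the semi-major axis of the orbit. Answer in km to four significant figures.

a ≈ 12090 km

r = 6371 + 8561 = 14932 km = 1.493×10⁷ m.
Vis-viva rearranged: 1/a = 2/r − v²/μ = 1.339×10⁻⁷ − 5.123×10⁻⁸ = 8.271×10⁻⁸ m⁻¹.
a = 1.209×10⁷ m = 12091 km.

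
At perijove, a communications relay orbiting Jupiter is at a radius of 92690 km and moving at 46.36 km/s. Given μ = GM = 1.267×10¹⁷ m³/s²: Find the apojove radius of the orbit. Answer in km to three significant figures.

apojove radius ≈ 3.41×10⁵ km

r_p = 9.269×10⁷ m.
Specific energy ε = v²/2 − μ/r = -2.923×10⁸ J/kg, so a = −μ/(2ε) = 2.167×10⁸ m.
The apsides satisfy r_p + r_a = 2a, so the apojove radius is 2a − r_p = 3.408×10⁸ m = 3.4077×10⁵ km.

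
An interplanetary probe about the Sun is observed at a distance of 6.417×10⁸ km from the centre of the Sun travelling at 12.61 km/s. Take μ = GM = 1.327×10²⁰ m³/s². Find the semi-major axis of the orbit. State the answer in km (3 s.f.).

a ≈ 5.21×10⁸ km

r = 6.417×10¹¹ m.
Vis-viva rearranged: 1/a = 2/r − v²/μ = 3.117×10⁻¹² − 1.198×10⁻¹² = 1.918×10⁻¹² m⁻¹.
a = 5.213×10¹¹ m = 5.2126×10⁸ km.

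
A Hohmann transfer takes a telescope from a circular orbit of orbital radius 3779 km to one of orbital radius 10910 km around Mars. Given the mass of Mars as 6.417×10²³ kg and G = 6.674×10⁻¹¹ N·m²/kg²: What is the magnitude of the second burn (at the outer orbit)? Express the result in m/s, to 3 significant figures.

Δv ≈ 560 m/s

μ = GM = 6.674×10⁻¹¹ × 6.417×10²³ = 4.283×10¹³ m³/s².
r₁ = 3779 km = 3.779×10⁶ m.
r₂ = 10910 km = 1.091×10⁷ m.
Transfer ellipse a_t = (r₁ + r₂)/2 = 7.344×10⁶ m.
At r₁: circular v_c1 = √(μ/r₁) = 3366 m/s; transfer-periapsis v_p = √[μ(2/r₁ − 1/a_t)] = 4103 m/s.
At r₂: circular v_c2 = √(μ/r₂) = 1981 m/s; transfer-apoapsis v_a = √[μ(2/r₂ − 1/a_t)] = 1421 m/s.
Δv₂ = v_c2 − v_a = 560.1 m/s.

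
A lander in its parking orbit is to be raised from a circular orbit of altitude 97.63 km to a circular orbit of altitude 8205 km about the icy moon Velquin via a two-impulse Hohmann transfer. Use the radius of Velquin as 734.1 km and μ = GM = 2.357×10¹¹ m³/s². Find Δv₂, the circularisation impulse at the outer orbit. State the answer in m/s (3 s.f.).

r₁ = 734.1 + 97.63 = 831.73 km = 8.3173×10⁵ m.
r₂ = 734.1 + 8205 = 8939.1 km = 8.9391×10⁶ m.
Transfer ellipse a_t = (r₁ + r₂)/2 = 4.885×10⁶ m.
At r₁: circular v_c1 = √(μ/r₁) = 532.3 m/s; transfer-periapsis v_p = √[μ(2/r₁ − 1/a_t)] = 720.1 m/s.
At r₂: circular v_c2 = √(μ/r₂) = 162.4 m/s; transfer-apoapsis v_a = √[μ(2/r₂ − 1/a_t)] = 67.00 m/s.
Δv₂ = v_c2 − v_a = 95.38 m/s.

Δv ≈ 95.4 m/s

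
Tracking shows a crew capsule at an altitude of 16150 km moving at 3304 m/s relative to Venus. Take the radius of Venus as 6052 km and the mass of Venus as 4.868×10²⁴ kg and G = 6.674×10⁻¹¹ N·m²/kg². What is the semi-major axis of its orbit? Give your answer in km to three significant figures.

a ≈ 17700 km

μ = GM = 6.674×10⁻¹¹ × 4.868×10²⁴ = 3.249×10¹⁴ m³/s².
r = 6052 + 16150 = 22202 km = 2.220×10⁷ m.
Specific orbital energy ε = v²/2 − μ/r = (3304)²/2 − 3.249×10¹⁴/2.220×10⁷ = -9.175×10⁶ J/kg.
Since ε = −μ/(2a), a = −μ/(2ε) = 1.770×10⁷ m = 17705 km.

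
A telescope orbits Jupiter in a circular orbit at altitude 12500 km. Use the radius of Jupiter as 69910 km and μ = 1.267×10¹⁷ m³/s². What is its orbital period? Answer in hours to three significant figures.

r = 69910 + 12500 = 82410 km = 8.2410×10⁷ m.
Kepler's third law: T = 2π√(r³/μ) = 2π√((8.241×10⁷)³ / 1.267×10¹⁷).
r³/μ = 4.417×10⁶ s², so T = 2π × 2.102×10³ = 1.321×10⁴ s.
Converting: 1.321×10⁴ s ÷ 3600 = 3.668 hours.

T ≈ 3.67 hours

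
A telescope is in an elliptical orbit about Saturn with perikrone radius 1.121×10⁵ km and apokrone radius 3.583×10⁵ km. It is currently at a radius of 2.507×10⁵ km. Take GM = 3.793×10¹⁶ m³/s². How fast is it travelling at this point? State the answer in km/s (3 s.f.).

v ≈ 11.9 km/s

Semi-major axis a = (r_p + r_a)/2 = 2.3520×10⁵ km = 2.352×10⁸ m.
Vis-viva: v² = μ(2/r − 1/a) = 3.793×10¹⁶ × (7.978×10⁻⁹ − 4.252×10⁻⁹) = 1.413×10⁸ m²/s².
v = 11890 m/s = 11.89 km/s.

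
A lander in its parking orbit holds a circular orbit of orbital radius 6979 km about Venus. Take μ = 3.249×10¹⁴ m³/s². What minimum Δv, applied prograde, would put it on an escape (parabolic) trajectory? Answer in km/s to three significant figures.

Δv ≈ 2.83 km/s

r = 6979 km = 6.979×10⁶ m.
Circular speed v_c = √(μ/r) = 6823 m/s.
Escape speed v_esc = √(2μ/r) = √2 × v_c = 9649 m/s.
Δv = v_esc − v_c = 2826 m/s = 2.826 km/s.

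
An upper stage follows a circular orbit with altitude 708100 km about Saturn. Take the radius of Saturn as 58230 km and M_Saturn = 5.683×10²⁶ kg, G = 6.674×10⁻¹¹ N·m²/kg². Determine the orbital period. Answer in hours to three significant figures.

μ = GM = 6.674×10⁻¹¹ × 5.683×10²⁶ = 3.793×10¹⁶ m³/s².
r = 58230 + 708100 = 766330 km = 7.6633×10⁸ m.
Kepler's third law: T = 2π√(r³/μ) = 2π√((7.663×10⁸)³ / 3.793×10¹⁶).
r³/μ = 1.187×10¹⁰ s², so T = 2π × 1.089×10⁵ = 6.844×10⁵ s.
Converting: 6.844×10⁵ s ÷ 3600 = 190.1 hours.

T ≈ 190 hours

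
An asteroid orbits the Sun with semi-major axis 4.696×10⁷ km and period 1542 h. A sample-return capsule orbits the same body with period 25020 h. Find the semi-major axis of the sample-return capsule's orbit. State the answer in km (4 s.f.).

Kepler's third law: a³ ∝ T², so a₂ = a₁ (T₂/T₁)^(2/3).
T₂/T₁ = 16.23, (T₂/T₁)^(2/3) = 6.409.
a₂ = 4.696×10⁷ × 6.409 = 3.010×10⁸ km.

a₂ ≈ 3.010×10⁸ km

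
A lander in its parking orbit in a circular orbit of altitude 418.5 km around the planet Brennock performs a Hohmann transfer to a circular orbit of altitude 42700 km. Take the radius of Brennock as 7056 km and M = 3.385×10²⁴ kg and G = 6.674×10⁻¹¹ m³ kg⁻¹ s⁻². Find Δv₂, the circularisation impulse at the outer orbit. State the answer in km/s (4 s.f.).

μ = GM = 6.674×10⁻¹¹ × 3.385×10²⁴ = 2.259×10¹⁴ m³/s².
r₁ = 7056 + 418.5 = 7474.5 km = 7.4745×10⁶ m.
r₂ = 7056 + 42700 = 49756 km = 4.9756×10⁷ m.
Transfer ellipse a_t = (r₁ + r₂)/2 = 2.862×10⁷ m.
At r₁: circular v_c1 = √(μ/r₁) = 5498 m/s; transfer-periapsis v_p = √[μ(2/r₁ − 1/a_t)] = 7249 m/s.
At r₂: circular v_c2 = √(μ/r₂) = 2131 m/s; transfer-apoapsis v_a = √[μ(2/r₂ − 1/a_t)] = 1089 m/s.
Δv₂ = v_c2 − v_a = 1042 m/s.
= 1.042 km/s.

Δv ≈ 1.042 km/s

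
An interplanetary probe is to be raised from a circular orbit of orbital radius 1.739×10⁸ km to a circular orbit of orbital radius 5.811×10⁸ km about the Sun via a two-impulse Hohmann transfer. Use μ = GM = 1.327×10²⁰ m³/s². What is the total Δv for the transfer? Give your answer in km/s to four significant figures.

r₁ = 1.739×10⁸ km = 1.739×10¹¹ m.
r₂ = 5.811×10⁸ km = 5.811×10¹¹ m.
Transfer ellipse a_t = (r₁ + r₂)/2 = 3.775×10¹¹ m.
At r₁: circular v_c1 = √(μ/r₁) = 27620 m/s; transfer-perihelion v_p = √[μ(2/r₁ − 1/a_t)] = 34270 m/s.
Δv₁ = v_p − v_c1 = 6649 m/s.
At r₂: circular v_c2 = √(μ/r₂) = 15110 m/s; transfer-aphelion v_a = √[μ(2/r₂ − 1/a_t)] = 10260 m/s.
Δv₂ = v_c2 − v_a = 4855 m/s.
Total Δv = Δv₁ + Δv₂ = 11500 m/s = 11.50 km/s.

Δv_total ≈ 11.50 km/s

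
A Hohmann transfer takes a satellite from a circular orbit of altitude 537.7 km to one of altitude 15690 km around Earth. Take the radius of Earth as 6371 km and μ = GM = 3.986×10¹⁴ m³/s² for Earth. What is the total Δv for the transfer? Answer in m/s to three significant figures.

Δv_total ≈ 3090 m/s

r₁ = 6371 + 537.7 = 6908.7 km = 6.9087×10⁶ m.
r₂ = 6371 + 15690 = 22061 km = 2.2061×10⁷ m.
Transfer ellipse a_t = (r₁ + r₂)/2 = 1.448×10⁷ m.
At r₁: circular v_c1 = √(μ/r₁) = 7596 m/s; transfer-perigee v_p = √[μ(2/r₁ − 1/a_t)] = 9374 m/s.
Δv₁ = v_p − v_c1 = 1778 m/s.
At r₂: circular v_c2 = √(μ/r₂) = 4251 m/s; transfer-apogee v_a = √[μ(2/r₂ − 1/a_t)] = 2936 m/s.
Δv₂ = v_c2 − v_a = 1315 m/s.
Total Δv = Δv₁ + Δv₂ = 3093 m/s.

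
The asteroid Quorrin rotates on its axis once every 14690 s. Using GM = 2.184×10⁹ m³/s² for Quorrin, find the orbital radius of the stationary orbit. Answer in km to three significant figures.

A synchronous orbit has period T, so by Kepler's third law a = (μT²/4π²)^(1/3).
μT²/4π² = 2.184×10⁹ × (1.469×10⁴)² / 39.48 = 1.194×10¹⁶ m³.
a = 2.285×10⁵ m = 228.55 km.

r_sync ≈ 229 km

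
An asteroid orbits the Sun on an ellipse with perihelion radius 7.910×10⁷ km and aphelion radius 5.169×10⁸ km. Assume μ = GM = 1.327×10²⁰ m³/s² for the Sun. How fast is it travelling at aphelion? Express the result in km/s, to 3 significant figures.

v ≈ 8.25 km/s

Semi-major axis a = (r_p + r_a)/2 = 2.9800×10⁸ km = 2.980×10¹¹ m.
Vis-viva: v² = μ(2/r − 1/a) = 1.327×10²⁰ × (3.869×10⁻¹² − 3.356×10⁻¹²) = 6.814×10⁷ m²/s².
v = 8255 m/s = 8.255 km/s.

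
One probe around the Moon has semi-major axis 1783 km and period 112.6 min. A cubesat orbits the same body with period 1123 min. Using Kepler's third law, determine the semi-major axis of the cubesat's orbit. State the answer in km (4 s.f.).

Kepler's third law: a³ ∝ T², so a₂ = a₁ (T₂/T₁)^(2/3).
T₂/T₁ = 9.973, (T₂/T₁)^(2/3) = 4.633.
a₂ = 1783 × 4.633 = 8261 km.

a₂ ≈ 8261 km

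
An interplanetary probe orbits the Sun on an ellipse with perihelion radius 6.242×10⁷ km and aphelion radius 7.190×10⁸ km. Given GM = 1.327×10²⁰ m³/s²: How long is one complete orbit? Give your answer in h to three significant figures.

T ≈ 37000 h

Semi-major axis a = (r_p + r_a)/2 = (6.2420×10⁷ + 7.1900×10⁸)/2 = 3.9071×10⁸ km = 3.907×10¹¹ m.
By Kepler's third law T = 2π√(a³/μ) = 2π × 2.120×10⁷ = 1.332×10⁸ s.
= 37000 h.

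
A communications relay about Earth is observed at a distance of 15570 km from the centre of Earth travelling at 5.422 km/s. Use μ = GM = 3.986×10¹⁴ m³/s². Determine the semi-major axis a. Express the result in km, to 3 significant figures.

a ≈ 18300 km

r = 1.557×10⁷ m.
Specific orbital energy ε = v²/2 − μ/r = (5422)²/2 − 3.986×10¹⁴/1.557×10⁷ = -1.090×10⁷ J/kg.
Since ε = −μ/(2a), a = −μ/(2ε) = 1.828×10⁷ m = 18282 km.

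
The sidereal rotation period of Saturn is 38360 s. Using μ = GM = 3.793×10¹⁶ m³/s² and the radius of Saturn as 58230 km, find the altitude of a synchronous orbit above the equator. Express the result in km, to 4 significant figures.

A synchronous orbit has period T, so by Kepler's third law a = (μT²/4π²)^(1/3).
μT²/4π² = 3.793×10¹⁶ × (3.836×10⁴)² / 39.48 = 1.414×10²⁴ m³.
a = 1.122×10⁸ m = 1.1223×10⁵ km.
Altitude h = a − R = 1.1223×10⁵ − 58230 = 54005 km.

h_sync ≈ 54000 km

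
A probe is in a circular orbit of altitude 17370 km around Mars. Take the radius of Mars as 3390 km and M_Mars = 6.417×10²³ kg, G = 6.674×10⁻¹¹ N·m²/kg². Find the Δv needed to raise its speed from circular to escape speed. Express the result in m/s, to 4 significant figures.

μ = GM = 6.674×10⁻¹¹ × 6.417×10²³ = 4.283×10¹³ m³/s².
r = 3390 + 17370 = 20760 km = 2.0760×10⁷ m.
Circular speed v_c = √(μ/r) = 1436 m/s.
Escape speed v_esc = √(2μ/r) = √2 × v_c = 2031 m/s.
Δv = v_esc − v_c = 594.9 m/s.

Δv ≈ 594.9 m/s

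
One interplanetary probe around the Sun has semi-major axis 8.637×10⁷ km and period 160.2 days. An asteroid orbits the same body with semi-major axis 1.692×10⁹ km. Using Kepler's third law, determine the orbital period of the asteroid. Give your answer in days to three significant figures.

T₂ ≈ 13900 days

Kepler's third law: T² ∝ a³, so T₂ = T₁ (a₂/a₁)^(3/2).
a₂/a₁ = 19.59, (a₂/a₁)^(3/2) = 86.71.
T₂ = 160.2 × 86.71 = 13890 days.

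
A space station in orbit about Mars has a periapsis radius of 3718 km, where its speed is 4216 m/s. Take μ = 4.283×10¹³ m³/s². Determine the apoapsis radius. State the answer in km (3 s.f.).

r_p = 3.718×10⁶ m.
Specific energy ε = v²/2 − μ/r = -2.632×10⁶ J/kg, so a = −μ/(2ε) = 8.135×10⁶ m.
The apsides satisfy r_p + r_a = 2a, so the apoapsis radius is 2a − r_p = 1.255×10⁷ m = 12553 km.

apoapsis radius ≈ 12600 km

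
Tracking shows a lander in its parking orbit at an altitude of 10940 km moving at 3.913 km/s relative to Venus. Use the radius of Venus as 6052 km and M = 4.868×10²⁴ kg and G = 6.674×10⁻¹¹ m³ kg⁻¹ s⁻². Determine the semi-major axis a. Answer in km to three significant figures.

a ≈ 14200 km

μ = GM = 6.674×10⁻¹¹ × 4.868×10²⁴ = 3.249×10¹⁴ m³/s².
r = 6052 + 10940 = 16992 km = 1.699×10⁷ m.
Specific orbital energy ε = v²/2 − μ/r = (3913)²/2 − 3.249×10¹⁴/1.699×10⁷ = -1.146×10⁷ J/kg.
Since ε = −μ/(2a), a = −μ/(2ε) = 1.417×10⁷ m = 14170 km.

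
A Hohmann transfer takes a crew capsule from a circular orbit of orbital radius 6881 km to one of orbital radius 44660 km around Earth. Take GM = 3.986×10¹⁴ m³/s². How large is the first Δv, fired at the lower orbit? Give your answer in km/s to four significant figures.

r₁ = 6881 km = 6.881×10⁶ m.
r₂ = 44660 km = 4.466×10⁷ m.
Transfer ellipse a_t = (r₁ + r₂)/2 = 2.577×10⁷ m.
At r₁: circular v_c1 = √(μ/r₁) = 7611 m/s; transfer-perigee v_p = √[μ(2/r₁ − 1/a_t)] = 10020 m/s.
Δv₁ = v_p − v_c1 = 2408 m/s.
= 2.408 km/s.

Δv ≈ 2.408 km/s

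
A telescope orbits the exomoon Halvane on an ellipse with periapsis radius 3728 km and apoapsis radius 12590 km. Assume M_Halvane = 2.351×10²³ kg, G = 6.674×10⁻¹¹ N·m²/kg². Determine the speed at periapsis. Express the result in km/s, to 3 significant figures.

μ = GM = 6.674×10⁻¹¹ × 2.351×10²³ = 1.569×10¹³ m³/s².
Semi-major axis a = (r_p + r_a)/2 = 8159.0 km = 8.159×10⁶ m.
Vis-viva: v² = μ(2/r − 1/a) = 1.569×10¹³ × (5.365×10⁻⁷ − 1.226×10⁻⁷) = 6.495×10⁶ m²/s².
v = 2548 m/s = 2.548 km/s.

v ≈ 2.55 km/s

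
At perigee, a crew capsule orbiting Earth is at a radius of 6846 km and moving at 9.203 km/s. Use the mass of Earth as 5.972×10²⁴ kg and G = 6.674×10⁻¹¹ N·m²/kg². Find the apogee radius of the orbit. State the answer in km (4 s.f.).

apogee radius ≈ 18270 km

μ = GM = 6.674×10⁻¹¹ × 5.972×10²⁴ = 3.986×10¹⁴ m³/s².
r_p = 6.846×10⁶ m.
Specific energy ε = v²/2 − μ/r = -1.587×10⁷ J/kg, so a = −μ/(2ε) = 1.256×10⁷ m.
The apsides satisfy r_p + r_a = 2a, so the apogee radius is 2a − r_p = 1.827×10⁷ m = 18266 km.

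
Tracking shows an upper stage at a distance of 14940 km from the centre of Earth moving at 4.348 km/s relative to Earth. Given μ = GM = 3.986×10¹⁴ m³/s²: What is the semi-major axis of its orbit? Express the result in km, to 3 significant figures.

r = 1.494×10⁷ m.
Specific orbital energy ε = v²/2 − μ/r = (4348)²/2 − 3.986×10¹⁴/1.494×10⁷ = -1.723×10⁷ J/kg.
Since ε = −μ/(2a), a = −μ/(2ε) = 1.157×10⁷ m = 11569 km.

a ≈ 11600 km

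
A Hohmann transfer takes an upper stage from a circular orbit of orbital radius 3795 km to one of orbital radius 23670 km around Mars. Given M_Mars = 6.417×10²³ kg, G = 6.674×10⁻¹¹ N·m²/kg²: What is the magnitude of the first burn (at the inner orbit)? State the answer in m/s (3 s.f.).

Δv ≈ 1050 m/s

μ = GM = 6.674×10⁻¹¹ × 6.417×10²³ = 4.283×10¹³ m³/s².
r₁ = 3795 km = 3.795×10⁶ m.
r₂ = 23670 km = 2.367×10⁷ m.
Transfer ellipse a_t = (r₁ + r₂)/2 = 1.373×10⁷ m.
At r₁: circular v_c1 = √(μ/r₁) = 3359 m/s; transfer-periapsis v_p = √[μ(2/r₁ − 1/a_t)] = 4410 m/s.
Δv₁ = v_p − v_c1 = 1051 m/s.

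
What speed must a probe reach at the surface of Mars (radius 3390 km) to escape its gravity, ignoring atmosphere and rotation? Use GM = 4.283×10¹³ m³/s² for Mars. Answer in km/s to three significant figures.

r = R = 3.390×10⁶ m.
Escape speed v_esc = √(2μ/r) = √(2 × 4.283×10¹³ / 3.390×10⁶) = √(2.527×10⁷) = 5027 m/s.
= 5.027 km/s.

v_esc ≈ 5.03 km/s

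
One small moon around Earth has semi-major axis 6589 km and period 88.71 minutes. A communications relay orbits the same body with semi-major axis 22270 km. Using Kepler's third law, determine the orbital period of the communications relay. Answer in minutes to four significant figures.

Kepler's third law: T² ∝ a³, so T₂ = T₁ (a₂/a₁)^(3/2).
a₂/a₁ = 3.380, (a₂/a₁)^(3/2) = 6.214.
T₂ = 88.71 × 6.214 = 551.2 minutes.

T₂ ≈ 551.2 minutes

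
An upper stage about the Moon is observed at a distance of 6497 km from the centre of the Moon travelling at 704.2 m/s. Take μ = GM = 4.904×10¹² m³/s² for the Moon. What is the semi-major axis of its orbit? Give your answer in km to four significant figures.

r = 6.497×10⁶ m.
Specific orbital energy ε = v²/2 − μ/r = (704.2)²/2 − 4.904×10¹²/6.497×10⁶ = -5.069×10⁵ J/kg.
Since ε = −μ/(2a), a = −μ/(2ε) = 4.838×10⁶ m = 4837.6 km.

a ≈ 4838 km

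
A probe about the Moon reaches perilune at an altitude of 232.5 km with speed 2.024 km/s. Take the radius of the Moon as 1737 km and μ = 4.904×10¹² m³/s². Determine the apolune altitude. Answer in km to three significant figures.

apolune altitude ≈ 7400 km

r_p = 1737 + 232.5 = 1969.5 km = 1.970×10⁶ m.
Specific energy ε = v²/2 − μ/r = -4.417×10⁵ J/kg, so a = −μ/(2ε) = 5.551×10⁶ m.
The apsides satisfy r_p + r_a = 2a, so the apolune radius is 2a − r_p = 9.133×10⁶ m = 9133.5 km.
Apolune altitude = 9133.5 − 1737 = 7396.5 km.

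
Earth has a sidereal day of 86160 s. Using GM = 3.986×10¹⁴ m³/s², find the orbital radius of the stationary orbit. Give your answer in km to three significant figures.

A synchronous orbit has period T, so by Kepler's third law a = (μT²/4π²)^(1/3).
μT²/4π² = 3.986×10¹⁴ × (8.616×10⁴)² / 39.48 = 7.495×10²² m³.
a = 4.216×10⁷ m = 42163 km.

r_sync ≈ 42200 km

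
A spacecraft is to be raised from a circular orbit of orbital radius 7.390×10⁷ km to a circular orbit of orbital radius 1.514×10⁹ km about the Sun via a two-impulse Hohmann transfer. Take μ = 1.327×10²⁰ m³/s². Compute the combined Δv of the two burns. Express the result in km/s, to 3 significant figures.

Δv_total ≈ 22.6 km/s

r₁ = 7.390×10⁷ km = 7.390×10¹⁰ m.
r₂ = 1.514×10⁹ km = 1.514×10¹² m.
Transfer ellipse a_t = (r₁ + r₂)/2 = 7.940×10¹¹ m.
At r₁: circular v_c1 = √(μ/r₁) = 42380 m/s; transfer-perihelion v_p = √[μ(2/r₁ − 1/a_t)] = 58520 m/s.
Δv₁ = v_p − v_c1 = 16140 m/s.
At r₂: circular v_c2 = √(μ/r₂) = 9362 m/s; transfer-aphelion v_a = √[μ(2/r₂ − 1/a_t)] = 2856 m/s.
Δv₂ = v_c2 − v_a = 6506 m/s.
Total Δv = Δv₁ + Δv₂ = 22650 m/s = 22.65 km/s.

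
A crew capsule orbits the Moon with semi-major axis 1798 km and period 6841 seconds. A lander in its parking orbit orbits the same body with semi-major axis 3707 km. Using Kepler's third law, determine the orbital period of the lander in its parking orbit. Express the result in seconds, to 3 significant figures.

T₂ ≈ 20300 seconds

Kepler's third law: T² ∝ a³, so T₂ = T₁ (a₂/a₁)^(3/2).
a₂/a₁ = 2.062, (a₂/a₁)^(3/2) = 2.960.
T₂ = 6841 × 2.960 = 20250 seconds.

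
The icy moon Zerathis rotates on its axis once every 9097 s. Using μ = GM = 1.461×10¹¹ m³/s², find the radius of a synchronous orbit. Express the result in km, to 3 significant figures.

A synchronous orbit has period T, so by Kepler's third law a = (μT²/4π²)^(1/3).
μT²/4π² = 1.461×10¹¹ × (9.097×10³)² / 39.48 = 3.063×10¹⁷ m³.
a = 6.741×10⁵ m = 674.06 km.

r_sync ≈ 674 km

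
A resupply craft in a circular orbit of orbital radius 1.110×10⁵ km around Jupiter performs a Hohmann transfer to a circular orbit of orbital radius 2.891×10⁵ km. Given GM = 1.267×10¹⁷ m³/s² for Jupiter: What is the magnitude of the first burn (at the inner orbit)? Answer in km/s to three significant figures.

r₁ = 1.110×10⁵ km = 1.110×10⁸ m.
r₂ = 2.891×10⁵ km = 2.891×10⁸ m.
Transfer ellipse a_t = (r₁ + r₂)/2 = 2.000×10⁸ m.
At r₁: circular v_c1 = √(μ/r₁) = 33790 m/s; transfer-perijove v_p = √[μ(2/r₁ − 1/a_t)] = 40610 m/s.
Δv₁ = v_p − v_c1 = 6829 m/s.
= 6.829 km/s.

Δv ≈ 6.83 km/s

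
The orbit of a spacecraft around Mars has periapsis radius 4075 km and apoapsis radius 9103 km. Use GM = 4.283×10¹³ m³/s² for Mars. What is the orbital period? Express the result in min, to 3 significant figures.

Semi-major axis a = (r_p + r_a)/2 = (4075.0 + 9103.0)/2 = 6589.0 km = 6.589×10⁶ m.
By Kepler's third law T = 2π√(a³/μ) = 2π × 2.584×10³ = 1.624×10⁴ s.
= 270.6 min.

T ≈ 271 min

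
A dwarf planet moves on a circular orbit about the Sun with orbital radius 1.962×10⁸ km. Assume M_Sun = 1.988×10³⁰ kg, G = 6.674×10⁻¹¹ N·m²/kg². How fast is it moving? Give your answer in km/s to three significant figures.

μ = GM = 6.674×10⁻¹¹ × 1.988×10³⁰ = 1.327×10²⁰ m³/s².
r = 1.962×10⁸ km = 1.962×10¹¹ m.
For a circular orbit v = √(μ/r) = √(1.327×10²⁰ / 1.962×10¹¹) = √(6.762×10⁸) = 26000 m/s.
That is 26.00 km/s.

v ≈ 26.0 km/s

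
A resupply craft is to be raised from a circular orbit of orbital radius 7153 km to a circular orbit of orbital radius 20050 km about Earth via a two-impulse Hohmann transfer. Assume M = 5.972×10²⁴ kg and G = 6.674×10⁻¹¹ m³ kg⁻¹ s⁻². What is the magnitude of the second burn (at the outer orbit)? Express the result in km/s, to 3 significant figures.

μ = GM = 6.674×10⁻¹¹ × 5.972×10²⁴ = 3.986×10¹⁴ m³/s².
r₁ = 7153 km = 7.153×10⁶ m.
r₂ = 20050 km = 2.005×10⁷ m.
Transfer ellipse a_t = (r₁ + r₂)/2 = 1.360×10⁷ m.
At r₁: circular v_c1 = √(μ/r₁) = 7465 m/s; transfer-perigee v_p = √[μ(2/r₁ − 1/a_t)] = 9063 m/s.
At r₂: circular v_c2 = √(μ/r₂) = 4459 m/s; transfer-apogee v_a = √[μ(2/r₂ − 1/a_t)] = 3233 m/s.
Δv₂ = v_c2 − v_a = 1225 m/s.
= 1.225 km/s.

Δv ≈ 1.23 km/s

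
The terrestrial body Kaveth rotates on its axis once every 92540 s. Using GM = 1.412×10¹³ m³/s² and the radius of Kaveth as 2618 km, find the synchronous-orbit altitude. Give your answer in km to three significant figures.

A synchronous orbit has period T, so by Kepler's third law a = (μT²/4π²)^(1/3).
μT²/4π² = 1.412×10¹³ × (9.254×10⁴)² / 39.48 = 3.063×10²¹ m³.
a = 1.452×10⁷ m = 14523 km.
Altitude h = a − R = 14523 − 2618 = 11905 km.

h_sync ≈ 11900 km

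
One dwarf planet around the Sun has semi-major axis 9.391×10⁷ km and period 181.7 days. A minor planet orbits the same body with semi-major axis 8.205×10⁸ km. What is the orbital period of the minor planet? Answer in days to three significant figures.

T₂ ≈ 4690 days

Kepler's third law: T² ∝ a³, so T₂ = T₁ (a₂/a₁)^(3/2).
a₂/a₁ = 8.737, (a₂/a₁)^(3/2) = 25.83.
T₂ = 181.7 × 25.83 = 4693 days.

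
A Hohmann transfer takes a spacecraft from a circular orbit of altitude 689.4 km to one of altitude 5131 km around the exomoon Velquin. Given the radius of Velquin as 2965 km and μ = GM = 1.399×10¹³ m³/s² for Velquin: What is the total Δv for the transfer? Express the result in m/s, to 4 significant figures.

r₁ = 2965 + 689.4 = 3654.4 km = 3.6544×10⁶ m.
r₂ = 2965 + 5131 = 8096.0 km = 8.0960×10⁶ m.
Transfer ellipse a_t = (r₁ + r₂)/2 = 5.875×10⁶ m.
At r₁: circular v_c1 = √(μ/r₁) = 1957 m/s; transfer-periapsis v_p = √[μ(2/r₁ − 1/a_t)] = 2297 m/s.
Δv₁ = v_p − v_c1 = 340.2 m/s.
At r₂: circular v_c2 = √(μ/r₂) = 1315 m/s; transfer-apoapsis v_a = √[μ(2/r₂ − 1/a_t)] = 1037 m/s.
Δv₂ = v_c2 − v_a = 277.8 m/s.
Total Δv = Δv₁ + Δv₂ = 618.0 m/s.

Δv_total ≈ 618.0 m/s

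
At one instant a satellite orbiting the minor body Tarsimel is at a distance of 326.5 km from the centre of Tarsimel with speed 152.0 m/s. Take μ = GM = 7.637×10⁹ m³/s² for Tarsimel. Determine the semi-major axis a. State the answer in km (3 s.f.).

r = 3.265×10⁵ m.
Specific orbital energy ε = v²/2 − μ/r = (152.0)²/2 − 7.637×10⁹/3.265×10⁵ = -1.184×10⁴ J/kg.
Since ε = −μ/(2a), a = −μ/(2ε) = 3.225×10⁵ m = 322.55 km.

a ≈ 323 km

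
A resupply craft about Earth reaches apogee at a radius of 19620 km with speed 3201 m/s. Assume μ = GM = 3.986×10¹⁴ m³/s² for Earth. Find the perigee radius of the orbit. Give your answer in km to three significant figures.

perigee radius ≈ 6620 km

r_a = 1.962×10⁷ m.
Specific energy ε = v²/2 − μ/r = -1.519×10⁷ J/kg, so a = −μ/(2ε) = 1.312×10⁷ m.
The apsides satisfy r_p + r_a = 2a, so the perigee radius is 2a − r_a = 6.616×10⁶ m = 6616.1 km.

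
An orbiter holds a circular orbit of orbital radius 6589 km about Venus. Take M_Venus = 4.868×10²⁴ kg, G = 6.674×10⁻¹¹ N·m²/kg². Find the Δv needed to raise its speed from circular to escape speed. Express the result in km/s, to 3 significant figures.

Δv ≈ 2.91 km/s

μ = GM = 6.674×10⁻¹¹ × 4.868×10²⁴ = 3.249×10¹⁴ m³/s².
r = 6589 km = 6.589×10⁶ m.
Circular speed v_c = √(μ/r) = 7022 m/s.
Escape speed v_esc = √(2μ/r) = √2 × v_c = 9931 m/s.
Δv = v_esc − v_c = 2909 m/s = 2.909 km/s.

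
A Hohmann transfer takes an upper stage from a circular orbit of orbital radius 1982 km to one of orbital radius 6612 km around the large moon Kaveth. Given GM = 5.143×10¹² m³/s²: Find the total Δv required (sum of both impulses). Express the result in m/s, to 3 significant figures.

Δv_total ≈ 670 m/s

r₁ = 1982 km = 1.982×10⁶ m.
r₂ = 6612 km = 6.612×10⁶ m.
Transfer ellipse a_t = (r₁ + r₂)/2 = 4.297×10⁶ m.
At r₁: circular v_c1 = √(μ/r₁) = 1611 m/s; transfer-periapsis v_p = √[μ(2/r₁ − 1/a_t)] = 1998 m/s.
Δv₁ = v_p − v_c1 = 387.4 m/s.
At r₂: circular v_c2 = √(μ/r₂) = 881.9 m/s; transfer-apoapsis v_a = √[μ(2/r₂ − 1/a_t)] = 599.0 m/s.
Δv₂ = v_c2 − v_a = 283.0 m/s.
Total Δv = Δv₁ + Δv₂ = 670.3 m/s.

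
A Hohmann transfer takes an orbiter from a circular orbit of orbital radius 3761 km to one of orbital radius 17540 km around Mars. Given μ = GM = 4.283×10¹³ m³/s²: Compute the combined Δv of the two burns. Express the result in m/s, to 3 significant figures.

Δv_total ≈ 1590 m/s

r₁ = 3761 km = 3.761×10⁶ m.
r₂ = 17540 km = 1.754×10⁷ m.
Transfer ellipse a_t = (r₁ + r₂)/2 = 1.065×10⁷ m.
At r₁: circular v_c1 = √(μ/r₁) = 3375 m/s; transfer-periapsis v_p = √[μ(2/r₁ − 1/a_t)] = 4331 m/s.
Δv₁ = v_p − v_c1 = 956.0 m/s.
At r₂: circular v_c2 = √(μ/r₂) = 1563 m/s; transfer-apoapsis v_a = √[μ(2/r₂ − 1/a_t)] = 928.6 m/s.
Δv₂ = v_c2 − v_a = 634.0 m/s.
Total Δv = Δv₁ + Δv₂ = 1590 m/s.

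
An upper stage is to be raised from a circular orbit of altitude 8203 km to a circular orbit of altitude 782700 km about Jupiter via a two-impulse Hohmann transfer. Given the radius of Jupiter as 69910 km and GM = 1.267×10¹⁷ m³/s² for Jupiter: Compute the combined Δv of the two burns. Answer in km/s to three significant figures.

r₁ = 69910 + 8203 = 78113 km = 7.8113×10⁷ m.
r₂ = 69910 + 782700 = 852610 km = 8.5261×10⁸ m.
Transfer ellipse a_t = (r₁ + r₂)/2 = 4.654×10⁸ m.
At r₁: circular v_c1 = √(μ/r₁) = 40270 m/s; transfer-perijove v_p = √[μ(2/r₁ − 1/a_t)] = 54510 m/s.
Δv₁ = v_p − v_c1 = 14240 m/s.
At r₂: circular v_c2 = √(μ/r₂) = 12190 m/s; transfer-apojove v_a = √[μ(2/r₂ − 1/a_t)] = 4994 m/s.
Δv₂ = v_c2 − v_a = 7196 m/s.
Total Δv = Δv₁ + Δv₂ = 21440 m/s = 21.44 km/s.

Δv_total ≈ 21.4 km/s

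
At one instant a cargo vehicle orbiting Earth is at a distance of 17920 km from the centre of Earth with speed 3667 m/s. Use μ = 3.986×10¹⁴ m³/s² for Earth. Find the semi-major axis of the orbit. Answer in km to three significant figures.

a ≈ 12800 km

r = 1.792×10⁷ m.
Vis-viva rearranged: 1/a = 2/r − v²/μ = 1.116×10⁻⁷ − 3.374×10⁻⁸ = 7.787×10⁻⁸ m⁻¹.
a = 1.284×10⁷ m = 12842 km.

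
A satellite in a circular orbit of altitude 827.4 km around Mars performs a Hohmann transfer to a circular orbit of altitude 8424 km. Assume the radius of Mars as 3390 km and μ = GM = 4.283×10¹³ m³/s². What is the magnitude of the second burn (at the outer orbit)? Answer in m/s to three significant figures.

Δv ≈ 523 m/s

r₁ = 3390 + 827.4 = 4217.4 km = 4.2174×10⁶ m.
r₂ = 3390 + 8424 = 11814 km = 1.1814×10⁷ m.
Transfer ellipse a_t = (r₁ + r₂)/2 = 8.016×10⁶ m.
At r₁: circular v_c1 = √(μ/r₁) = 3187 m/s; transfer-periapsis v_p = √[μ(2/r₁ − 1/a_t)] = 3869 m/s.
At r₂: circular v_c2 = √(μ/r₂) = 1904 m/s; transfer-apoapsis v_a = √[μ(2/r₂ − 1/a_t)] = 1381 m/s.
Δv₂ = v_c2 − v_a = 522.9 m/s.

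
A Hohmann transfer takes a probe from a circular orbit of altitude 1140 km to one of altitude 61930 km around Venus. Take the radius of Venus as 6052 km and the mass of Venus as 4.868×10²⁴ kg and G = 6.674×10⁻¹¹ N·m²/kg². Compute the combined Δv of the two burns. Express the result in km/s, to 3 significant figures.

μ = GM = 6.674×10⁻¹¹ × 4.868×10²⁴ = 3.249×10¹⁴ m³/s².
r₁ = 6052 + 1140 = 7192.0 km = 7.1920×10⁶ m.
r₂ = 6052 + 61930 = 67982 km = 6.7982×10⁷ m.
Transfer ellipse a_t = (r₁ + r₂)/2 = 3.759×10⁷ m.
At r₁: circular v_c1 = √(μ/r₁) = 6721 m/s; transfer-periapsis v_p = √[μ(2/r₁ − 1/a_t)] = 9039 m/s.
Δv₁ = v_p − v_c1 = 2318 m/s.
At r₂: circular v_c2 = √(μ/r₂) = 2186 m/s; transfer-apoapsis v_a = √[μ(2/r₂ − 1/a_t)] = 956.3 m/s.
Δv₂ = v_c2 − v_a = 1230 m/s.
Total Δv = Δv₁ + Δv₂ = 3548 m/s = 3.548 km/s.

Δv_total ≈ 3.55 km/s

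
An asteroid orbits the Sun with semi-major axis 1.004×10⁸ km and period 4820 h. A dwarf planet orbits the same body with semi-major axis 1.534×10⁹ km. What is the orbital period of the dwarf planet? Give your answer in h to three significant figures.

Kepler's third law: T² ∝ a³, so T₂ = T₁ (a₂/a₁)^(3/2).
a₂/a₁ = 15.28, (a₂/a₁)^(3/2) = 59.72.
T₂ = 4820 × 59.72 = 2.879×10⁵ h.

T₂ ≈ 2.88×10⁵ h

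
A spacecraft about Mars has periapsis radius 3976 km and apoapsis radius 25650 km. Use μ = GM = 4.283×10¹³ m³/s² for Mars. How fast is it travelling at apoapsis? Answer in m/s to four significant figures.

Semi-major axis a = (r_p + r_a)/2 = 14813 km = 1.481×10⁷ m.
Vis-viva: v² = μ(2/r − 1/a) = 4.283×10¹³ × (7.797×10⁻⁸ − 6.751×10⁻⁸) = 4.482×10⁵ m²/s².
v = 669.5 m/s.

v ≈ 669.5 m/s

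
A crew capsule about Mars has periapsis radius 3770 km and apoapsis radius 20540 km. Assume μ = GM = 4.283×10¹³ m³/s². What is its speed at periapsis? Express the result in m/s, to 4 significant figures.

v ≈ 4382 m/s

Semi-major axis a = (r_p + r_a)/2 = 12155 km = 1.216×10⁷ m.
Vis-viva: v² = μ(2/r − 1/a) = 4.283×10¹³ × (5.305×10⁻⁷ − 8.227×10⁻⁸) = 1.920×10⁷ m²/s².
v = 4382 m/s.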